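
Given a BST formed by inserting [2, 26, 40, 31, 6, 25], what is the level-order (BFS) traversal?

Tree insertion order: [2, 26, 40, 31, 6, 25]
Tree (level-order array): [2, None, 26, 6, 40, None, 25, 31]
BFS from the root, enqueuing left then right child of each popped node:
  queue [2] -> pop 2, enqueue [26], visited so far: [2]
  queue [26] -> pop 26, enqueue [6, 40], visited so far: [2, 26]
  queue [6, 40] -> pop 6, enqueue [25], visited so far: [2, 26, 6]
  queue [40, 25] -> pop 40, enqueue [31], visited so far: [2, 26, 6, 40]
  queue [25, 31] -> pop 25, enqueue [none], visited so far: [2, 26, 6, 40, 25]
  queue [31] -> pop 31, enqueue [none], visited so far: [2, 26, 6, 40, 25, 31]
Result: [2, 26, 6, 40, 25, 31]


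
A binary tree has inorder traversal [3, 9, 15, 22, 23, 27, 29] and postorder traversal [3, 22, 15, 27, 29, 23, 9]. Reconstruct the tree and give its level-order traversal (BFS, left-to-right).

Inorder:   [3, 9, 15, 22, 23, 27, 29]
Postorder: [3, 22, 15, 27, 29, 23, 9]
Algorithm: postorder visits root last, so walk postorder right-to-left;
each value is the root of the current inorder slice — split it at that
value, recurse on the right subtree first, then the left.
Recursive splits:
  root=9; inorder splits into left=[3], right=[15, 22, 23, 27, 29]
  root=23; inorder splits into left=[15, 22], right=[27, 29]
  root=29; inorder splits into left=[27], right=[]
  root=27; inorder splits into left=[], right=[]
  root=15; inorder splits into left=[], right=[22]
  root=22; inorder splits into left=[], right=[]
  root=3; inorder splits into left=[], right=[]
Reconstructed level-order: [9, 3, 23, 15, 29, 22, 27]


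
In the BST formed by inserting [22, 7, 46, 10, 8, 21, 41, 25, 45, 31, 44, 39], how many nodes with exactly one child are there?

Tree built from: [22, 7, 46, 10, 8, 21, 41, 25, 45, 31, 44, 39]
Tree (level-order array): [22, 7, 46, None, 10, 41, None, 8, 21, 25, 45, None, None, None, None, None, 31, 44, None, None, 39]
Rule: These are nodes with exactly 1 non-null child.
Per-node child counts:
  node 22: 2 child(ren)
  node 7: 1 child(ren)
  node 10: 2 child(ren)
  node 8: 0 child(ren)
  node 21: 0 child(ren)
  node 46: 1 child(ren)
  node 41: 2 child(ren)
  node 25: 1 child(ren)
  node 31: 1 child(ren)
  node 39: 0 child(ren)
  node 45: 1 child(ren)
  node 44: 0 child(ren)
Matching nodes: [7, 46, 25, 31, 45]
Count of nodes with exactly one child: 5


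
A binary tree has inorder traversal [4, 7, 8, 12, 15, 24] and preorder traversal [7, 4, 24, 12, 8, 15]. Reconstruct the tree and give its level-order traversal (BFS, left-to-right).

Inorder:  [4, 7, 8, 12, 15, 24]
Preorder: [7, 4, 24, 12, 8, 15]
Algorithm: preorder visits root first, so consume preorder in order;
for each root, split the current inorder slice at that value into
left-subtree inorder and right-subtree inorder, then recurse.
Recursive splits:
  root=7; inorder splits into left=[4], right=[8, 12, 15, 24]
  root=4; inorder splits into left=[], right=[]
  root=24; inorder splits into left=[8, 12, 15], right=[]
  root=12; inorder splits into left=[8], right=[15]
  root=8; inorder splits into left=[], right=[]
  root=15; inorder splits into left=[], right=[]
Reconstructed level-order: [7, 4, 24, 12, 8, 15]


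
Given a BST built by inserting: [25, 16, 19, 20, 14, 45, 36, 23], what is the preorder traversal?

Tree insertion order: [25, 16, 19, 20, 14, 45, 36, 23]
Tree (level-order array): [25, 16, 45, 14, 19, 36, None, None, None, None, 20, None, None, None, 23]
Preorder traversal: [25, 16, 14, 19, 20, 23, 45, 36]


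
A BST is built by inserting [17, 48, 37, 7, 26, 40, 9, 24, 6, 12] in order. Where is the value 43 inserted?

Starting tree (level order): [17, 7, 48, 6, 9, 37, None, None, None, None, 12, 26, 40, None, None, 24]
Insertion path: 17 -> 48 -> 37 -> 40
Result: insert 43 as right child of 40
Final tree (level order): [17, 7, 48, 6, 9, 37, None, None, None, None, 12, 26, 40, None, None, 24, None, None, 43]


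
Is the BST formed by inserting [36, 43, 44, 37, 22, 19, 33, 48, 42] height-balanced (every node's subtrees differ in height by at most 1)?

Tree (level-order array): [36, 22, 43, 19, 33, 37, 44, None, None, None, None, None, 42, None, 48]
Definition: a tree is height-balanced if, at every node, |h(left) - h(right)| <= 1 (empty subtree has height -1).
Bottom-up per-node check:
  node 19: h_left=-1, h_right=-1, diff=0 [OK], height=0
  node 33: h_left=-1, h_right=-1, diff=0 [OK], height=0
  node 22: h_left=0, h_right=0, diff=0 [OK], height=1
  node 42: h_left=-1, h_right=-1, diff=0 [OK], height=0
  node 37: h_left=-1, h_right=0, diff=1 [OK], height=1
  node 48: h_left=-1, h_right=-1, diff=0 [OK], height=0
  node 44: h_left=-1, h_right=0, diff=1 [OK], height=1
  node 43: h_left=1, h_right=1, diff=0 [OK], height=2
  node 36: h_left=1, h_right=2, diff=1 [OK], height=3
All nodes satisfy the balance condition.
Result: Balanced


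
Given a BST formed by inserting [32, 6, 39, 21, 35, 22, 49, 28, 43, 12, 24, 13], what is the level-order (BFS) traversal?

Tree insertion order: [32, 6, 39, 21, 35, 22, 49, 28, 43, 12, 24, 13]
Tree (level-order array): [32, 6, 39, None, 21, 35, 49, 12, 22, None, None, 43, None, None, 13, None, 28, None, None, None, None, 24]
BFS from the root, enqueuing left then right child of each popped node:
  queue [32] -> pop 32, enqueue [6, 39], visited so far: [32]
  queue [6, 39] -> pop 6, enqueue [21], visited so far: [32, 6]
  queue [39, 21] -> pop 39, enqueue [35, 49], visited so far: [32, 6, 39]
  queue [21, 35, 49] -> pop 21, enqueue [12, 22], visited so far: [32, 6, 39, 21]
  queue [35, 49, 12, 22] -> pop 35, enqueue [none], visited so far: [32, 6, 39, 21, 35]
  queue [49, 12, 22] -> pop 49, enqueue [43], visited so far: [32, 6, 39, 21, 35, 49]
  queue [12, 22, 43] -> pop 12, enqueue [13], visited so far: [32, 6, 39, 21, 35, 49, 12]
  queue [22, 43, 13] -> pop 22, enqueue [28], visited so far: [32, 6, 39, 21, 35, 49, 12, 22]
  queue [43, 13, 28] -> pop 43, enqueue [none], visited so far: [32, 6, 39, 21, 35, 49, 12, 22, 43]
  queue [13, 28] -> pop 13, enqueue [none], visited so far: [32, 6, 39, 21, 35, 49, 12, 22, 43, 13]
  queue [28] -> pop 28, enqueue [24], visited so far: [32, 6, 39, 21, 35, 49, 12, 22, 43, 13, 28]
  queue [24] -> pop 24, enqueue [none], visited so far: [32, 6, 39, 21, 35, 49, 12, 22, 43, 13, 28, 24]
Result: [32, 6, 39, 21, 35, 49, 12, 22, 43, 13, 28, 24]


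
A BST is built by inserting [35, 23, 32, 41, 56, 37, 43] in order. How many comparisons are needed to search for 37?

Search path for 37: 35 -> 41 -> 37
Found: True
Comparisons: 3


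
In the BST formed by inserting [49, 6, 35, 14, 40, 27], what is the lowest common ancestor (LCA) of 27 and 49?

Tree insertion order: [49, 6, 35, 14, 40, 27]
Tree (level-order array): [49, 6, None, None, 35, 14, 40, None, 27]
In a BST, the LCA of p=27, q=49 is the first node v on the
root-to-leaf path with p <= v <= q (go left if both < v, right if both > v).
Walk from root:
  at 49: 27 <= 49 <= 49, this is the LCA
LCA = 49


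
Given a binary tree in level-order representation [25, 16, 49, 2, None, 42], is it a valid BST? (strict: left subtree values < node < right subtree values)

Level-order array: [25, 16, 49, 2, None, 42]
Validate using subtree bounds (lo, hi): at each node, require lo < value < hi,
then recurse left with hi=value and right with lo=value.
Preorder trace (stopping at first violation):
  at node 25 with bounds (-inf, +inf): OK
  at node 16 with bounds (-inf, 25): OK
  at node 2 with bounds (-inf, 16): OK
  at node 49 with bounds (25, +inf): OK
  at node 42 with bounds (25, 49): OK
No violation found at any node.
Result: Valid BST


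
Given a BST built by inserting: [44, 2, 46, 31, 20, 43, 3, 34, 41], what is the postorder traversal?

Tree insertion order: [44, 2, 46, 31, 20, 43, 3, 34, 41]
Tree (level-order array): [44, 2, 46, None, 31, None, None, 20, 43, 3, None, 34, None, None, None, None, 41]
Postorder traversal: [3, 20, 41, 34, 43, 31, 2, 46, 44]


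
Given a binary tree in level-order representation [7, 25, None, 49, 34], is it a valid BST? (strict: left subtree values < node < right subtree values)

Level-order array: [7, 25, None, 49, 34]
Validate using subtree bounds (lo, hi): at each node, require lo < value < hi,
then recurse left with hi=value and right with lo=value.
Preorder trace (stopping at first violation):
  at node 7 with bounds (-inf, +inf): OK
  at node 25 with bounds (-inf, 7): VIOLATION
Node 25 violates its bound: not (-inf < 25 < 7).
Result: Not a valid BST


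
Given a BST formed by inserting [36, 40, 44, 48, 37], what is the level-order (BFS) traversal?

Tree insertion order: [36, 40, 44, 48, 37]
Tree (level-order array): [36, None, 40, 37, 44, None, None, None, 48]
BFS from the root, enqueuing left then right child of each popped node:
  queue [36] -> pop 36, enqueue [40], visited so far: [36]
  queue [40] -> pop 40, enqueue [37, 44], visited so far: [36, 40]
  queue [37, 44] -> pop 37, enqueue [none], visited so far: [36, 40, 37]
  queue [44] -> pop 44, enqueue [48], visited so far: [36, 40, 37, 44]
  queue [48] -> pop 48, enqueue [none], visited so far: [36, 40, 37, 44, 48]
Result: [36, 40, 37, 44, 48]


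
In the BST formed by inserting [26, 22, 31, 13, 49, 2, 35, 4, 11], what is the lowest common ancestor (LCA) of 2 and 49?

Tree insertion order: [26, 22, 31, 13, 49, 2, 35, 4, 11]
Tree (level-order array): [26, 22, 31, 13, None, None, 49, 2, None, 35, None, None, 4, None, None, None, 11]
In a BST, the LCA of p=2, q=49 is the first node v on the
root-to-leaf path with p <= v <= q (go left if both < v, right if both > v).
Walk from root:
  at 26: 2 <= 26 <= 49, this is the LCA
LCA = 26


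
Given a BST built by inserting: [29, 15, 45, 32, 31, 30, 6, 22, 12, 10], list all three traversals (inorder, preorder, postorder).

Tree insertion order: [29, 15, 45, 32, 31, 30, 6, 22, 12, 10]
Tree (level-order array): [29, 15, 45, 6, 22, 32, None, None, 12, None, None, 31, None, 10, None, 30]
Inorder (L, root, R): [6, 10, 12, 15, 22, 29, 30, 31, 32, 45]
Preorder (root, L, R): [29, 15, 6, 12, 10, 22, 45, 32, 31, 30]
Postorder (L, R, root): [10, 12, 6, 22, 15, 30, 31, 32, 45, 29]


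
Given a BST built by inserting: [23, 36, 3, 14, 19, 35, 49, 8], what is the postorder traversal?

Tree insertion order: [23, 36, 3, 14, 19, 35, 49, 8]
Tree (level-order array): [23, 3, 36, None, 14, 35, 49, 8, 19]
Postorder traversal: [8, 19, 14, 3, 35, 49, 36, 23]


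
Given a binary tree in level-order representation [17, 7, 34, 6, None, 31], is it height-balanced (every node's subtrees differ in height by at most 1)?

Tree (level-order array): [17, 7, 34, 6, None, 31]
Definition: a tree is height-balanced if, at every node, |h(left) - h(right)| <= 1 (empty subtree has height -1).
Bottom-up per-node check:
  node 6: h_left=-1, h_right=-1, diff=0 [OK], height=0
  node 7: h_left=0, h_right=-1, diff=1 [OK], height=1
  node 31: h_left=-1, h_right=-1, diff=0 [OK], height=0
  node 34: h_left=0, h_right=-1, diff=1 [OK], height=1
  node 17: h_left=1, h_right=1, diff=0 [OK], height=2
All nodes satisfy the balance condition.
Result: Balanced


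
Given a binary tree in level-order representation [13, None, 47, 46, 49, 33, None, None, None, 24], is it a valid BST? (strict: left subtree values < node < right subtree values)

Level-order array: [13, None, 47, 46, 49, 33, None, None, None, 24]
Validate using subtree bounds (lo, hi): at each node, require lo < value < hi,
then recurse left with hi=value and right with lo=value.
Preorder trace (stopping at first violation):
  at node 13 with bounds (-inf, +inf): OK
  at node 47 with bounds (13, +inf): OK
  at node 46 with bounds (13, 47): OK
  at node 33 with bounds (13, 46): OK
  at node 24 with bounds (13, 33): OK
  at node 49 with bounds (47, +inf): OK
No violation found at any node.
Result: Valid BST


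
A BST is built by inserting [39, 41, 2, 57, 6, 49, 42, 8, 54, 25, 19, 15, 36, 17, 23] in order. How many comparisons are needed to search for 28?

Search path for 28: 39 -> 2 -> 6 -> 8 -> 25 -> 36
Found: False
Comparisons: 6


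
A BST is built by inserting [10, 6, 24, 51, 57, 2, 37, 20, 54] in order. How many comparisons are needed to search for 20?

Search path for 20: 10 -> 24 -> 20
Found: True
Comparisons: 3


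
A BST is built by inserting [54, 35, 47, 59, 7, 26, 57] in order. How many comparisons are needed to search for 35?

Search path for 35: 54 -> 35
Found: True
Comparisons: 2


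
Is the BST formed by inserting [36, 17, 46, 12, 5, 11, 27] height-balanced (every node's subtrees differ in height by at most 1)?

Tree (level-order array): [36, 17, 46, 12, 27, None, None, 5, None, None, None, None, 11]
Definition: a tree is height-balanced if, at every node, |h(left) - h(right)| <= 1 (empty subtree has height -1).
Bottom-up per-node check:
  node 11: h_left=-1, h_right=-1, diff=0 [OK], height=0
  node 5: h_left=-1, h_right=0, diff=1 [OK], height=1
  node 12: h_left=1, h_right=-1, diff=2 [FAIL (|1--1|=2 > 1)], height=2
  node 27: h_left=-1, h_right=-1, diff=0 [OK], height=0
  node 17: h_left=2, h_right=0, diff=2 [FAIL (|2-0|=2 > 1)], height=3
  node 46: h_left=-1, h_right=-1, diff=0 [OK], height=0
  node 36: h_left=3, h_right=0, diff=3 [FAIL (|3-0|=3 > 1)], height=4
Node 12 violates the condition: |1 - -1| = 2 > 1.
Result: Not balanced


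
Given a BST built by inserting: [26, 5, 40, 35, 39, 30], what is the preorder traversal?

Tree insertion order: [26, 5, 40, 35, 39, 30]
Tree (level-order array): [26, 5, 40, None, None, 35, None, 30, 39]
Preorder traversal: [26, 5, 40, 35, 30, 39]


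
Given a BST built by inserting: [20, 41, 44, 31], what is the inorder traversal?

Tree insertion order: [20, 41, 44, 31]
Tree (level-order array): [20, None, 41, 31, 44]
Inorder traversal: [20, 31, 41, 44]


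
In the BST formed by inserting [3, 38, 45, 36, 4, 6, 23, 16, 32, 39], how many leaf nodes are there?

Tree built from: [3, 38, 45, 36, 4, 6, 23, 16, 32, 39]
Tree (level-order array): [3, None, 38, 36, 45, 4, None, 39, None, None, 6, None, None, None, 23, 16, 32]
Rule: A leaf has 0 children.
Per-node child counts:
  node 3: 1 child(ren)
  node 38: 2 child(ren)
  node 36: 1 child(ren)
  node 4: 1 child(ren)
  node 6: 1 child(ren)
  node 23: 2 child(ren)
  node 16: 0 child(ren)
  node 32: 0 child(ren)
  node 45: 1 child(ren)
  node 39: 0 child(ren)
Matching nodes: [16, 32, 39]
Count of leaf nodes: 3


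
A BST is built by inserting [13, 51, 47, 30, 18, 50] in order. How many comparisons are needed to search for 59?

Search path for 59: 13 -> 51
Found: False
Comparisons: 2


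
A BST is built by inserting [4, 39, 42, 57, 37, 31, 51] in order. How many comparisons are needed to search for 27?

Search path for 27: 4 -> 39 -> 37 -> 31
Found: False
Comparisons: 4


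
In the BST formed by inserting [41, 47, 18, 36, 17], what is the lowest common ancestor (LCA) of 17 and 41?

Tree insertion order: [41, 47, 18, 36, 17]
Tree (level-order array): [41, 18, 47, 17, 36]
In a BST, the LCA of p=17, q=41 is the first node v on the
root-to-leaf path with p <= v <= q (go left if both < v, right if both > v).
Walk from root:
  at 41: 17 <= 41 <= 41, this is the LCA
LCA = 41


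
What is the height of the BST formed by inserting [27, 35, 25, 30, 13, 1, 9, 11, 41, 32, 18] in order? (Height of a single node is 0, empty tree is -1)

Insertion order: [27, 35, 25, 30, 13, 1, 9, 11, 41, 32, 18]
Tree (level-order array): [27, 25, 35, 13, None, 30, 41, 1, 18, None, 32, None, None, None, 9, None, None, None, None, None, 11]
Compute height bottom-up (empty subtree = -1):
  height(11) = 1 + max(-1, -1) = 0
  height(9) = 1 + max(-1, 0) = 1
  height(1) = 1 + max(-1, 1) = 2
  height(18) = 1 + max(-1, -1) = 0
  height(13) = 1 + max(2, 0) = 3
  height(25) = 1 + max(3, -1) = 4
  height(32) = 1 + max(-1, -1) = 0
  height(30) = 1 + max(-1, 0) = 1
  height(41) = 1 + max(-1, -1) = 0
  height(35) = 1 + max(1, 0) = 2
  height(27) = 1 + max(4, 2) = 5
Height = 5


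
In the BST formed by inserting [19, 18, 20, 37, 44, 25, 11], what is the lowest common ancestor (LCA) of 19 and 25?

Tree insertion order: [19, 18, 20, 37, 44, 25, 11]
Tree (level-order array): [19, 18, 20, 11, None, None, 37, None, None, 25, 44]
In a BST, the LCA of p=19, q=25 is the first node v on the
root-to-leaf path with p <= v <= q (go left if both < v, right if both > v).
Walk from root:
  at 19: 19 <= 19 <= 25, this is the LCA
LCA = 19


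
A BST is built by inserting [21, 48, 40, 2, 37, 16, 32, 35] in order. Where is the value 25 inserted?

Starting tree (level order): [21, 2, 48, None, 16, 40, None, None, None, 37, None, 32, None, None, 35]
Insertion path: 21 -> 48 -> 40 -> 37 -> 32
Result: insert 25 as left child of 32
Final tree (level order): [21, 2, 48, None, 16, 40, None, None, None, 37, None, 32, None, 25, 35]


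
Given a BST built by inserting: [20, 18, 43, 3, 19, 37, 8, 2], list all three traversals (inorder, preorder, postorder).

Tree insertion order: [20, 18, 43, 3, 19, 37, 8, 2]
Tree (level-order array): [20, 18, 43, 3, 19, 37, None, 2, 8]
Inorder (L, root, R): [2, 3, 8, 18, 19, 20, 37, 43]
Preorder (root, L, R): [20, 18, 3, 2, 8, 19, 43, 37]
Postorder (L, R, root): [2, 8, 3, 19, 18, 37, 43, 20]


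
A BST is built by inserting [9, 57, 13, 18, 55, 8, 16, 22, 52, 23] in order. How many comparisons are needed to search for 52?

Search path for 52: 9 -> 57 -> 13 -> 18 -> 55 -> 22 -> 52
Found: True
Comparisons: 7


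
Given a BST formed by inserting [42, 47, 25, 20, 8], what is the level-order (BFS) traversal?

Tree insertion order: [42, 47, 25, 20, 8]
Tree (level-order array): [42, 25, 47, 20, None, None, None, 8]
BFS from the root, enqueuing left then right child of each popped node:
  queue [42] -> pop 42, enqueue [25, 47], visited so far: [42]
  queue [25, 47] -> pop 25, enqueue [20], visited so far: [42, 25]
  queue [47, 20] -> pop 47, enqueue [none], visited so far: [42, 25, 47]
  queue [20] -> pop 20, enqueue [8], visited so far: [42, 25, 47, 20]
  queue [8] -> pop 8, enqueue [none], visited so far: [42, 25, 47, 20, 8]
Result: [42, 25, 47, 20, 8]


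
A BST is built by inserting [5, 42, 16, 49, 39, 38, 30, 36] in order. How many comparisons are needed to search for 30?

Search path for 30: 5 -> 42 -> 16 -> 39 -> 38 -> 30
Found: True
Comparisons: 6


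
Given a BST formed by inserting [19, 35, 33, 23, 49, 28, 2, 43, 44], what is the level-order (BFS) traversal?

Tree insertion order: [19, 35, 33, 23, 49, 28, 2, 43, 44]
Tree (level-order array): [19, 2, 35, None, None, 33, 49, 23, None, 43, None, None, 28, None, 44]
BFS from the root, enqueuing left then right child of each popped node:
  queue [19] -> pop 19, enqueue [2, 35], visited so far: [19]
  queue [2, 35] -> pop 2, enqueue [none], visited so far: [19, 2]
  queue [35] -> pop 35, enqueue [33, 49], visited so far: [19, 2, 35]
  queue [33, 49] -> pop 33, enqueue [23], visited so far: [19, 2, 35, 33]
  queue [49, 23] -> pop 49, enqueue [43], visited so far: [19, 2, 35, 33, 49]
  queue [23, 43] -> pop 23, enqueue [28], visited so far: [19, 2, 35, 33, 49, 23]
  queue [43, 28] -> pop 43, enqueue [44], visited so far: [19, 2, 35, 33, 49, 23, 43]
  queue [28, 44] -> pop 28, enqueue [none], visited so far: [19, 2, 35, 33, 49, 23, 43, 28]
  queue [44] -> pop 44, enqueue [none], visited so far: [19, 2, 35, 33, 49, 23, 43, 28, 44]
Result: [19, 2, 35, 33, 49, 23, 43, 28, 44]


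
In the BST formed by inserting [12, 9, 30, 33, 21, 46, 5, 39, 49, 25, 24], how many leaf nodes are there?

Tree built from: [12, 9, 30, 33, 21, 46, 5, 39, 49, 25, 24]
Tree (level-order array): [12, 9, 30, 5, None, 21, 33, None, None, None, 25, None, 46, 24, None, 39, 49]
Rule: A leaf has 0 children.
Per-node child counts:
  node 12: 2 child(ren)
  node 9: 1 child(ren)
  node 5: 0 child(ren)
  node 30: 2 child(ren)
  node 21: 1 child(ren)
  node 25: 1 child(ren)
  node 24: 0 child(ren)
  node 33: 1 child(ren)
  node 46: 2 child(ren)
  node 39: 0 child(ren)
  node 49: 0 child(ren)
Matching nodes: [5, 24, 39, 49]
Count of leaf nodes: 4


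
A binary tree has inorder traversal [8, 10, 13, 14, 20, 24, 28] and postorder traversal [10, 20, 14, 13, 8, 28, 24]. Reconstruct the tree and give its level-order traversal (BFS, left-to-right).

Inorder:   [8, 10, 13, 14, 20, 24, 28]
Postorder: [10, 20, 14, 13, 8, 28, 24]
Algorithm: postorder visits root last, so walk postorder right-to-left;
each value is the root of the current inorder slice — split it at that
value, recurse on the right subtree first, then the left.
Recursive splits:
  root=24; inorder splits into left=[8, 10, 13, 14, 20], right=[28]
  root=28; inorder splits into left=[], right=[]
  root=8; inorder splits into left=[], right=[10, 13, 14, 20]
  root=13; inorder splits into left=[10], right=[14, 20]
  root=14; inorder splits into left=[], right=[20]
  root=20; inorder splits into left=[], right=[]
  root=10; inorder splits into left=[], right=[]
Reconstructed level-order: [24, 8, 28, 13, 10, 14, 20]


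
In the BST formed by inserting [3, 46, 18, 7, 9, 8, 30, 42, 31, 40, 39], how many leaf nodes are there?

Tree built from: [3, 46, 18, 7, 9, 8, 30, 42, 31, 40, 39]
Tree (level-order array): [3, None, 46, 18, None, 7, 30, None, 9, None, 42, 8, None, 31, None, None, None, None, 40, 39]
Rule: A leaf has 0 children.
Per-node child counts:
  node 3: 1 child(ren)
  node 46: 1 child(ren)
  node 18: 2 child(ren)
  node 7: 1 child(ren)
  node 9: 1 child(ren)
  node 8: 0 child(ren)
  node 30: 1 child(ren)
  node 42: 1 child(ren)
  node 31: 1 child(ren)
  node 40: 1 child(ren)
  node 39: 0 child(ren)
Matching nodes: [8, 39]
Count of leaf nodes: 2


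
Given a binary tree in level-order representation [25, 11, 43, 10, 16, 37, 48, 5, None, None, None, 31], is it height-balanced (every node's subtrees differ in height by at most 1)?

Tree (level-order array): [25, 11, 43, 10, 16, 37, 48, 5, None, None, None, 31]
Definition: a tree is height-balanced if, at every node, |h(left) - h(right)| <= 1 (empty subtree has height -1).
Bottom-up per-node check:
  node 5: h_left=-1, h_right=-1, diff=0 [OK], height=0
  node 10: h_left=0, h_right=-1, diff=1 [OK], height=1
  node 16: h_left=-1, h_right=-1, diff=0 [OK], height=0
  node 11: h_left=1, h_right=0, diff=1 [OK], height=2
  node 31: h_left=-1, h_right=-1, diff=0 [OK], height=0
  node 37: h_left=0, h_right=-1, diff=1 [OK], height=1
  node 48: h_left=-1, h_right=-1, diff=0 [OK], height=0
  node 43: h_left=1, h_right=0, diff=1 [OK], height=2
  node 25: h_left=2, h_right=2, diff=0 [OK], height=3
All nodes satisfy the balance condition.
Result: Balanced


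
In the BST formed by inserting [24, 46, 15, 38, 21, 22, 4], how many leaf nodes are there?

Tree built from: [24, 46, 15, 38, 21, 22, 4]
Tree (level-order array): [24, 15, 46, 4, 21, 38, None, None, None, None, 22]
Rule: A leaf has 0 children.
Per-node child counts:
  node 24: 2 child(ren)
  node 15: 2 child(ren)
  node 4: 0 child(ren)
  node 21: 1 child(ren)
  node 22: 0 child(ren)
  node 46: 1 child(ren)
  node 38: 0 child(ren)
Matching nodes: [4, 22, 38]
Count of leaf nodes: 3


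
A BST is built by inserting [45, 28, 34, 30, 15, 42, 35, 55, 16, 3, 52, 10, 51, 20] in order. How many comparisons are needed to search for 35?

Search path for 35: 45 -> 28 -> 34 -> 42 -> 35
Found: True
Comparisons: 5


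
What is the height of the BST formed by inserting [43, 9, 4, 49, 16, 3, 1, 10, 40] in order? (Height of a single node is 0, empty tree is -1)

Insertion order: [43, 9, 4, 49, 16, 3, 1, 10, 40]
Tree (level-order array): [43, 9, 49, 4, 16, None, None, 3, None, 10, 40, 1]
Compute height bottom-up (empty subtree = -1):
  height(1) = 1 + max(-1, -1) = 0
  height(3) = 1 + max(0, -1) = 1
  height(4) = 1 + max(1, -1) = 2
  height(10) = 1 + max(-1, -1) = 0
  height(40) = 1 + max(-1, -1) = 0
  height(16) = 1 + max(0, 0) = 1
  height(9) = 1 + max(2, 1) = 3
  height(49) = 1 + max(-1, -1) = 0
  height(43) = 1 + max(3, 0) = 4
Height = 4


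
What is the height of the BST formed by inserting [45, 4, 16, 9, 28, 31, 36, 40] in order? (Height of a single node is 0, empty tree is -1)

Insertion order: [45, 4, 16, 9, 28, 31, 36, 40]
Tree (level-order array): [45, 4, None, None, 16, 9, 28, None, None, None, 31, None, 36, None, 40]
Compute height bottom-up (empty subtree = -1):
  height(9) = 1 + max(-1, -1) = 0
  height(40) = 1 + max(-1, -1) = 0
  height(36) = 1 + max(-1, 0) = 1
  height(31) = 1 + max(-1, 1) = 2
  height(28) = 1 + max(-1, 2) = 3
  height(16) = 1 + max(0, 3) = 4
  height(4) = 1 + max(-1, 4) = 5
  height(45) = 1 + max(5, -1) = 6
Height = 6


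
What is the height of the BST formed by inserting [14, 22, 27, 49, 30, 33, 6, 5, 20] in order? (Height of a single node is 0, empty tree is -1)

Insertion order: [14, 22, 27, 49, 30, 33, 6, 5, 20]
Tree (level-order array): [14, 6, 22, 5, None, 20, 27, None, None, None, None, None, 49, 30, None, None, 33]
Compute height bottom-up (empty subtree = -1):
  height(5) = 1 + max(-1, -1) = 0
  height(6) = 1 + max(0, -1) = 1
  height(20) = 1 + max(-1, -1) = 0
  height(33) = 1 + max(-1, -1) = 0
  height(30) = 1 + max(-1, 0) = 1
  height(49) = 1 + max(1, -1) = 2
  height(27) = 1 + max(-1, 2) = 3
  height(22) = 1 + max(0, 3) = 4
  height(14) = 1 + max(1, 4) = 5
Height = 5


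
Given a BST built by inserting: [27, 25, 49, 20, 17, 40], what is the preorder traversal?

Tree insertion order: [27, 25, 49, 20, 17, 40]
Tree (level-order array): [27, 25, 49, 20, None, 40, None, 17]
Preorder traversal: [27, 25, 20, 17, 49, 40]


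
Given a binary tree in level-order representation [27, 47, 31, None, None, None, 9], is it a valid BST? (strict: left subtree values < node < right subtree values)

Level-order array: [27, 47, 31, None, None, None, 9]
Validate using subtree bounds (lo, hi): at each node, require lo < value < hi,
then recurse left with hi=value and right with lo=value.
Preorder trace (stopping at first violation):
  at node 27 with bounds (-inf, +inf): OK
  at node 47 with bounds (-inf, 27): VIOLATION
Node 47 violates its bound: not (-inf < 47 < 27).
Result: Not a valid BST


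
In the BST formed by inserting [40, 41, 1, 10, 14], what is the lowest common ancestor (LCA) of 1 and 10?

Tree insertion order: [40, 41, 1, 10, 14]
Tree (level-order array): [40, 1, 41, None, 10, None, None, None, 14]
In a BST, the LCA of p=1, q=10 is the first node v on the
root-to-leaf path with p <= v <= q (go left if both < v, right if both > v).
Walk from root:
  at 40: both 1 and 10 < 40, go left
  at 1: 1 <= 1 <= 10, this is the LCA
LCA = 1


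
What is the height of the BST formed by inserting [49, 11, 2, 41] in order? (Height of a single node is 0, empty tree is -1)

Insertion order: [49, 11, 2, 41]
Tree (level-order array): [49, 11, None, 2, 41]
Compute height bottom-up (empty subtree = -1):
  height(2) = 1 + max(-1, -1) = 0
  height(41) = 1 + max(-1, -1) = 0
  height(11) = 1 + max(0, 0) = 1
  height(49) = 1 + max(1, -1) = 2
Height = 2


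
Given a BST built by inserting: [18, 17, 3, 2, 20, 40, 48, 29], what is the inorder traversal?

Tree insertion order: [18, 17, 3, 2, 20, 40, 48, 29]
Tree (level-order array): [18, 17, 20, 3, None, None, 40, 2, None, 29, 48]
Inorder traversal: [2, 3, 17, 18, 20, 29, 40, 48]


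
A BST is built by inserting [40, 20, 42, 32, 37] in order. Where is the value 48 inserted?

Starting tree (level order): [40, 20, 42, None, 32, None, None, None, 37]
Insertion path: 40 -> 42
Result: insert 48 as right child of 42
Final tree (level order): [40, 20, 42, None, 32, None, 48, None, 37]


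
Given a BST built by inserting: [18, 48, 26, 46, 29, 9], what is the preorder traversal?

Tree insertion order: [18, 48, 26, 46, 29, 9]
Tree (level-order array): [18, 9, 48, None, None, 26, None, None, 46, 29]
Preorder traversal: [18, 9, 48, 26, 46, 29]


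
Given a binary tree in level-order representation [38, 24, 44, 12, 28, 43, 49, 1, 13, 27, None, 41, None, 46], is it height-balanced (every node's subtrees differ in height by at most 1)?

Tree (level-order array): [38, 24, 44, 12, 28, 43, 49, 1, 13, 27, None, 41, None, 46]
Definition: a tree is height-balanced if, at every node, |h(left) - h(right)| <= 1 (empty subtree has height -1).
Bottom-up per-node check:
  node 1: h_left=-1, h_right=-1, diff=0 [OK], height=0
  node 13: h_left=-1, h_right=-1, diff=0 [OK], height=0
  node 12: h_left=0, h_right=0, diff=0 [OK], height=1
  node 27: h_left=-1, h_right=-1, diff=0 [OK], height=0
  node 28: h_left=0, h_right=-1, diff=1 [OK], height=1
  node 24: h_left=1, h_right=1, diff=0 [OK], height=2
  node 41: h_left=-1, h_right=-1, diff=0 [OK], height=0
  node 43: h_left=0, h_right=-1, diff=1 [OK], height=1
  node 46: h_left=-1, h_right=-1, diff=0 [OK], height=0
  node 49: h_left=0, h_right=-1, diff=1 [OK], height=1
  node 44: h_left=1, h_right=1, diff=0 [OK], height=2
  node 38: h_left=2, h_right=2, diff=0 [OK], height=3
All nodes satisfy the balance condition.
Result: Balanced


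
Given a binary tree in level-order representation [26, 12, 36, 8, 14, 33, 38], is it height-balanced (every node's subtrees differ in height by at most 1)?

Tree (level-order array): [26, 12, 36, 8, 14, 33, 38]
Definition: a tree is height-balanced if, at every node, |h(left) - h(right)| <= 1 (empty subtree has height -1).
Bottom-up per-node check:
  node 8: h_left=-1, h_right=-1, diff=0 [OK], height=0
  node 14: h_left=-1, h_right=-1, diff=0 [OK], height=0
  node 12: h_left=0, h_right=0, diff=0 [OK], height=1
  node 33: h_left=-1, h_right=-1, diff=0 [OK], height=0
  node 38: h_left=-1, h_right=-1, diff=0 [OK], height=0
  node 36: h_left=0, h_right=0, diff=0 [OK], height=1
  node 26: h_left=1, h_right=1, diff=0 [OK], height=2
All nodes satisfy the balance condition.
Result: Balanced


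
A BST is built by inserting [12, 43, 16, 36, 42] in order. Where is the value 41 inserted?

Starting tree (level order): [12, None, 43, 16, None, None, 36, None, 42]
Insertion path: 12 -> 43 -> 16 -> 36 -> 42
Result: insert 41 as left child of 42
Final tree (level order): [12, None, 43, 16, None, None, 36, None, 42, 41]


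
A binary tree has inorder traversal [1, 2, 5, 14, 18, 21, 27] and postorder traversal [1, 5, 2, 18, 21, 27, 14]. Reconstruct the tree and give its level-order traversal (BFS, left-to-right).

Inorder:   [1, 2, 5, 14, 18, 21, 27]
Postorder: [1, 5, 2, 18, 21, 27, 14]
Algorithm: postorder visits root last, so walk postorder right-to-left;
each value is the root of the current inorder slice — split it at that
value, recurse on the right subtree first, then the left.
Recursive splits:
  root=14; inorder splits into left=[1, 2, 5], right=[18, 21, 27]
  root=27; inorder splits into left=[18, 21], right=[]
  root=21; inorder splits into left=[18], right=[]
  root=18; inorder splits into left=[], right=[]
  root=2; inorder splits into left=[1], right=[5]
  root=5; inorder splits into left=[], right=[]
  root=1; inorder splits into left=[], right=[]
Reconstructed level-order: [14, 2, 27, 1, 5, 21, 18]


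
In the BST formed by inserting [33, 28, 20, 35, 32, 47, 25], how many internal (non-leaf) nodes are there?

Tree built from: [33, 28, 20, 35, 32, 47, 25]
Tree (level-order array): [33, 28, 35, 20, 32, None, 47, None, 25]
Rule: An internal node has at least one child.
Per-node child counts:
  node 33: 2 child(ren)
  node 28: 2 child(ren)
  node 20: 1 child(ren)
  node 25: 0 child(ren)
  node 32: 0 child(ren)
  node 35: 1 child(ren)
  node 47: 0 child(ren)
Matching nodes: [33, 28, 20, 35]
Count of internal (non-leaf) nodes: 4


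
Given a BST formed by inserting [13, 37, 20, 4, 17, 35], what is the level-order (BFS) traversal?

Tree insertion order: [13, 37, 20, 4, 17, 35]
Tree (level-order array): [13, 4, 37, None, None, 20, None, 17, 35]
BFS from the root, enqueuing left then right child of each popped node:
  queue [13] -> pop 13, enqueue [4, 37], visited so far: [13]
  queue [4, 37] -> pop 4, enqueue [none], visited so far: [13, 4]
  queue [37] -> pop 37, enqueue [20], visited so far: [13, 4, 37]
  queue [20] -> pop 20, enqueue [17, 35], visited so far: [13, 4, 37, 20]
  queue [17, 35] -> pop 17, enqueue [none], visited so far: [13, 4, 37, 20, 17]
  queue [35] -> pop 35, enqueue [none], visited so far: [13, 4, 37, 20, 17, 35]
Result: [13, 4, 37, 20, 17, 35]


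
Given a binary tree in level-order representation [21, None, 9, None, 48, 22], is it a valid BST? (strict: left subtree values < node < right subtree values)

Level-order array: [21, None, 9, None, 48, 22]
Validate using subtree bounds (lo, hi): at each node, require lo < value < hi,
then recurse left with hi=value and right with lo=value.
Preorder trace (stopping at first violation):
  at node 21 with bounds (-inf, +inf): OK
  at node 9 with bounds (21, +inf): VIOLATION
Node 9 violates its bound: not (21 < 9 < +inf).
Result: Not a valid BST


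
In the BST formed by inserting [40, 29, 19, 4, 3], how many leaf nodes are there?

Tree built from: [40, 29, 19, 4, 3]
Tree (level-order array): [40, 29, None, 19, None, 4, None, 3]
Rule: A leaf has 0 children.
Per-node child counts:
  node 40: 1 child(ren)
  node 29: 1 child(ren)
  node 19: 1 child(ren)
  node 4: 1 child(ren)
  node 3: 0 child(ren)
Matching nodes: [3]
Count of leaf nodes: 1


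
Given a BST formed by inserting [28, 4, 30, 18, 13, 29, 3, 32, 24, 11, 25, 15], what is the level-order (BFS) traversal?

Tree insertion order: [28, 4, 30, 18, 13, 29, 3, 32, 24, 11, 25, 15]
Tree (level-order array): [28, 4, 30, 3, 18, 29, 32, None, None, 13, 24, None, None, None, None, 11, 15, None, 25]
BFS from the root, enqueuing left then right child of each popped node:
  queue [28] -> pop 28, enqueue [4, 30], visited so far: [28]
  queue [4, 30] -> pop 4, enqueue [3, 18], visited so far: [28, 4]
  queue [30, 3, 18] -> pop 30, enqueue [29, 32], visited so far: [28, 4, 30]
  queue [3, 18, 29, 32] -> pop 3, enqueue [none], visited so far: [28, 4, 30, 3]
  queue [18, 29, 32] -> pop 18, enqueue [13, 24], visited so far: [28, 4, 30, 3, 18]
  queue [29, 32, 13, 24] -> pop 29, enqueue [none], visited so far: [28, 4, 30, 3, 18, 29]
  queue [32, 13, 24] -> pop 32, enqueue [none], visited so far: [28, 4, 30, 3, 18, 29, 32]
  queue [13, 24] -> pop 13, enqueue [11, 15], visited so far: [28, 4, 30, 3, 18, 29, 32, 13]
  queue [24, 11, 15] -> pop 24, enqueue [25], visited so far: [28, 4, 30, 3, 18, 29, 32, 13, 24]
  queue [11, 15, 25] -> pop 11, enqueue [none], visited so far: [28, 4, 30, 3, 18, 29, 32, 13, 24, 11]
  queue [15, 25] -> pop 15, enqueue [none], visited so far: [28, 4, 30, 3, 18, 29, 32, 13, 24, 11, 15]
  queue [25] -> pop 25, enqueue [none], visited so far: [28, 4, 30, 3, 18, 29, 32, 13, 24, 11, 15, 25]
Result: [28, 4, 30, 3, 18, 29, 32, 13, 24, 11, 15, 25]


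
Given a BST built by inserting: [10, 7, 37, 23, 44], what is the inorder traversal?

Tree insertion order: [10, 7, 37, 23, 44]
Tree (level-order array): [10, 7, 37, None, None, 23, 44]
Inorder traversal: [7, 10, 23, 37, 44]


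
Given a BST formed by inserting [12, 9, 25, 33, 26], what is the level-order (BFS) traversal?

Tree insertion order: [12, 9, 25, 33, 26]
Tree (level-order array): [12, 9, 25, None, None, None, 33, 26]
BFS from the root, enqueuing left then right child of each popped node:
  queue [12] -> pop 12, enqueue [9, 25], visited so far: [12]
  queue [9, 25] -> pop 9, enqueue [none], visited so far: [12, 9]
  queue [25] -> pop 25, enqueue [33], visited so far: [12, 9, 25]
  queue [33] -> pop 33, enqueue [26], visited so far: [12, 9, 25, 33]
  queue [26] -> pop 26, enqueue [none], visited so far: [12, 9, 25, 33, 26]
Result: [12, 9, 25, 33, 26]


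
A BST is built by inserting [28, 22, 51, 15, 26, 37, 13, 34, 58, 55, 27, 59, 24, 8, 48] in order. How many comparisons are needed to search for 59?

Search path for 59: 28 -> 51 -> 58 -> 59
Found: True
Comparisons: 4


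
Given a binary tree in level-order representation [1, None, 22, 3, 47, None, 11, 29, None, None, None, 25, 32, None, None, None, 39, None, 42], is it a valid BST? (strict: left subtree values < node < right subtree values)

Level-order array: [1, None, 22, 3, 47, None, 11, 29, None, None, None, 25, 32, None, None, None, 39, None, 42]
Validate using subtree bounds (lo, hi): at each node, require lo < value < hi,
then recurse left with hi=value and right with lo=value.
Preorder trace (stopping at first violation):
  at node 1 with bounds (-inf, +inf): OK
  at node 22 with bounds (1, +inf): OK
  at node 3 with bounds (1, 22): OK
  at node 11 with bounds (3, 22): OK
  at node 47 with bounds (22, +inf): OK
  at node 29 with bounds (22, 47): OK
  at node 25 with bounds (22, 29): OK
  at node 32 with bounds (29, 47): OK
  at node 39 with bounds (32, 47): OK
  at node 42 with bounds (39, 47): OK
No violation found at any node.
Result: Valid BST


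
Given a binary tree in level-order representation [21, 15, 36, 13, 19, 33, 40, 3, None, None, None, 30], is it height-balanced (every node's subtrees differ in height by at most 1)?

Tree (level-order array): [21, 15, 36, 13, 19, 33, 40, 3, None, None, None, 30]
Definition: a tree is height-balanced if, at every node, |h(left) - h(right)| <= 1 (empty subtree has height -1).
Bottom-up per-node check:
  node 3: h_left=-1, h_right=-1, diff=0 [OK], height=0
  node 13: h_left=0, h_right=-1, diff=1 [OK], height=1
  node 19: h_left=-1, h_right=-1, diff=0 [OK], height=0
  node 15: h_left=1, h_right=0, diff=1 [OK], height=2
  node 30: h_left=-1, h_right=-1, diff=0 [OK], height=0
  node 33: h_left=0, h_right=-1, diff=1 [OK], height=1
  node 40: h_left=-1, h_right=-1, diff=0 [OK], height=0
  node 36: h_left=1, h_right=0, diff=1 [OK], height=2
  node 21: h_left=2, h_right=2, diff=0 [OK], height=3
All nodes satisfy the balance condition.
Result: Balanced


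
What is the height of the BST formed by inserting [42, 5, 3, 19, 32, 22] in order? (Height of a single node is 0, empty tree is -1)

Insertion order: [42, 5, 3, 19, 32, 22]
Tree (level-order array): [42, 5, None, 3, 19, None, None, None, 32, 22]
Compute height bottom-up (empty subtree = -1):
  height(3) = 1 + max(-1, -1) = 0
  height(22) = 1 + max(-1, -1) = 0
  height(32) = 1 + max(0, -1) = 1
  height(19) = 1 + max(-1, 1) = 2
  height(5) = 1 + max(0, 2) = 3
  height(42) = 1 + max(3, -1) = 4
Height = 4


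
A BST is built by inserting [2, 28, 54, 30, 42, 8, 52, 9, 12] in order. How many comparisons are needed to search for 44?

Search path for 44: 2 -> 28 -> 54 -> 30 -> 42 -> 52
Found: False
Comparisons: 6


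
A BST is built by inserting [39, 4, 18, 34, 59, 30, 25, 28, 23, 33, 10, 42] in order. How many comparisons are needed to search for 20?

Search path for 20: 39 -> 4 -> 18 -> 34 -> 30 -> 25 -> 23
Found: False
Comparisons: 7


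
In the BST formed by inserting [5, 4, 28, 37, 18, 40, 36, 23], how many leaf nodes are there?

Tree built from: [5, 4, 28, 37, 18, 40, 36, 23]
Tree (level-order array): [5, 4, 28, None, None, 18, 37, None, 23, 36, 40]
Rule: A leaf has 0 children.
Per-node child counts:
  node 5: 2 child(ren)
  node 4: 0 child(ren)
  node 28: 2 child(ren)
  node 18: 1 child(ren)
  node 23: 0 child(ren)
  node 37: 2 child(ren)
  node 36: 0 child(ren)
  node 40: 0 child(ren)
Matching nodes: [4, 23, 36, 40]
Count of leaf nodes: 4


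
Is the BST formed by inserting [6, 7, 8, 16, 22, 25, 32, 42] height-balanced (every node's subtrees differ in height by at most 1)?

Tree (level-order array): [6, None, 7, None, 8, None, 16, None, 22, None, 25, None, 32, None, 42]
Definition: a tree is height-balanced if, at every node, |h(left) - h(right)| <= 1 (empty subtree has height -1).
Bottom-up per-node check:
  node 42: h_left=-1, h_right=-1, diff=0 [OK], height=0
  node 32: h_left=-1, h_right=0, diff=1 [OK], height=1
  node 25: h_left=-1, h_right=1, diff=2 [FAIL (|-1-1|=2 > 1)], height=2
  node 22: h_left=-1, h_right=2, diff=3 [FAIL (|-1-2|=3 > 1)], height=3
  node 16: h_left=-1, h_right=3, diff=4 [FAIL (|-1-3|=4 > 1)], height=4
  node 8: h_left=-1, h_right=4, diff=5 [FAIL (|-1-4|=5 > 1)], height=5
  node 7: h_left=-1, h_right=5, diff=6 [FAIL (|-1-5|=6 > 1)], height=6
  node 6: h_left=-1, h_right=6, diff=7 [FAIL (|-1-6|=7 > 1)], height=7
Node 25 violates the condition: |-1 - 1| = 2 > 1.
Result: Not balanced
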